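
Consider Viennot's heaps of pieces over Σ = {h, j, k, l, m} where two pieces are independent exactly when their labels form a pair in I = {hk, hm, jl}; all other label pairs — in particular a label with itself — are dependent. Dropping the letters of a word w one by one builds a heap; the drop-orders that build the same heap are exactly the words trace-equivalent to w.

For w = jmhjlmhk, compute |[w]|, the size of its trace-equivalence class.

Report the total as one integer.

piece 0:j — minimal
piece 1:m rests on {0:j}
piece 2:h rests on {0:j}
piece 3:j rests on {1:m, 2:h}
piece 4:l rests on {1:m, 2:h}
piece 5:m rests on {3:j, 4:l}
piece 6:h rests on {3:j, 4:l}
piece 7:k rests on {5:m}
minimal pieces: {0:j}
ways to finish when only these pieces remain (= sum over removing one remaining piece with nothing left below it):
  1 left: {6}→1  {7}→1
  2 left: {5,7}→1  {6,7}→2
  3 left: {5,6,7}→3
  4 left: {3,5,6,7}→3  {4,5,6,7}→3
  5 left: {3,4,5,6,7}→6
  6 left: {1,3,4,5,6,7}→6  {2,3,4,5,6,7}→6
  placing 0:j first → 12 extensions

12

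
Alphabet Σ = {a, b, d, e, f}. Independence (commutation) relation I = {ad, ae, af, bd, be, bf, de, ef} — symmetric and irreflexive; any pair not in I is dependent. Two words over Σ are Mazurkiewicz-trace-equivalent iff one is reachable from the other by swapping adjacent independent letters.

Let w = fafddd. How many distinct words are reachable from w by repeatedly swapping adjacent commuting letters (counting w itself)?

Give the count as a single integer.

6

#0=f has no predecessor
#1=a has no predecessor
#2=f depends on [0:f]
#3=d depends on [2:f]
#4=d depends on [3:d]
#5=d depends on [4:d]
sources: [0:f, 1:a]
N(rest) = Σ N(rest − s) over sources s of rest; N(one piece) = 1:
  size 1 → [1]=1  [5]=1
  size 2 → [1,5]=2  [4,5]=1
  size 3 → [1,4,5]=3  [3,4,5]=1
  size 4 → [1,3,4,5]=4  [2,3,4,5]=1
  first=0(f) contributes 5
  first=1(a) contributes 1
|[w]| = 6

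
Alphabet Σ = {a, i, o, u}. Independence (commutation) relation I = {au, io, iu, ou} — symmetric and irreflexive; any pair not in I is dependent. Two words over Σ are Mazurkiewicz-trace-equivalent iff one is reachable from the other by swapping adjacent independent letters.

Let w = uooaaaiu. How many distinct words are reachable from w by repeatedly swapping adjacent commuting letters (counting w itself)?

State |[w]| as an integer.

28

drop 0:u onto floor
drop 1:o onto floor
drop 2:o onto {1:o}
drop 3:a onto {2:o}
drop 4:a onto {3:a}
drop 5:a onto {4:a}
drop 6:i onto {5:a}
drop 7:u onto {0:u}
ground layer = {0:u, 1:o}
drop-orders for the pieces not yet dropped (sum over which currently-grounded one goes next):
  1 to go: {6} 1  {7} 1
  2 to go: {0,7} 1  {5,6} 1  {6,7} 2
  3 to go: {0,6,7} 3  {4,5,6} 1  {5,6,7} 3
  4 to go: {0,5,6,7} 6  {3,4,5,6} 1  {4,5,6,7} 4
  5 to go: {0,4,5,6,7} 10  {2,3,4,5,6} 1  {3,4,5,6,7} 5
  6 to go: {0,3,4,5,6,7} 15  {1,2,3,4,5,6} 1  {2,3,4,5,6,7} 6
  if 0:u drops first: 7 orders
  if 1:o drops first: 21 orders
heap linearizations: 28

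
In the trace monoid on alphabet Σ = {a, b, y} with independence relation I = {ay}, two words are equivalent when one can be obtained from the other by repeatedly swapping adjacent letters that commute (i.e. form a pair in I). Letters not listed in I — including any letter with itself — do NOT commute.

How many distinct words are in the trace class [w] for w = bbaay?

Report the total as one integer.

drop 0:b onto floor
drop 1:b onto {0:b}
drop 2:a onto {1:b}
drop 3:a onto {2:a}
drop 4:y onto {1:b}
ground layer = {0:b}
drop-orders for the pieces not yet dropped (sum over which currently-grounded one goes next):
  1 to go: {3} 1  {4} 1
  2 to go: {2,3} 1  {3,4} 2
  3 to go: {2,3,4} 3
  if 0:b drops first: 3 orders

3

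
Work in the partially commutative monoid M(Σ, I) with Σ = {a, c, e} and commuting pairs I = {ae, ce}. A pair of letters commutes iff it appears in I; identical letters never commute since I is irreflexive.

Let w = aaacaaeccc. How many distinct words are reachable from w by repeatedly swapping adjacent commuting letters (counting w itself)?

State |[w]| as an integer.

#0=a has no predecessor
#1=a depends on [0:a]
#2=a depends on [1:a]
#3=c depends on [2:a]
#4=a depends on [3:c]
#5=a depends on [4:a]
#6=e has no predecessor
#7=c depends on [5:a]
#8=c depends on [7:c]
#9=c depends on [8:c]
sources: [0:a, 6:e]
N(rest) = Σ N(rest − s) over sources s of rest; N(one piece) = 1:
  size 1 → [6]=1  [9]=1
  size 2 → [6,9]=2  [8,9]=1
  size 3 → [6,8,9]=3  [7,8,9]=1
  size 4 → [5,7,8,9]=1  [6,7,8,9]=4
  size 5 → [4,5,7,8,9]=1  [5,6,7,8,9]=5
  size 6 → [3,4,5,7,8,9]=1  [4,5,6,7,8,9]=6
  size 7 → [2,3,4,5,7,8,9]=1  [3,4,5,6,7,8,9]=7
  size 8 → [1,2,3,4,5,7,8,9]=1  [2,3,4,5,6,7,8,9]=8
  first=0(a) contributes 9
  first=6(e) contributes 1
|[w]| = 10

10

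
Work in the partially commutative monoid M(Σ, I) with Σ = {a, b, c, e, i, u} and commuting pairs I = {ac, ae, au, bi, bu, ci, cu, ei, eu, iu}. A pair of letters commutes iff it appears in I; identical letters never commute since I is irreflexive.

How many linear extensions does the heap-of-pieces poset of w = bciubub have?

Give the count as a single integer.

#0=b has no predecessor
#1=c depends on [0:b]
#2=i has no predecessor
#3=u has no predecessor
#4=b depends on [1:c]
#5=u depends on [3:u]
#6=b depends on [4:b]
sources: [0:b, 2:i, 3:u]
N(rest) = Σ N(rest − s) over sources s of rest; N(one piece) = 1:
  size 1 → [2]=1  [5]=1  [6]=1
  size 2 → [2,5]=2  [2,6]=2  [3,5]=1  [4,6]=1  [5,6]=2
  size 3 → [1,4,6]=1  [2,3,5]=3  [2,4,6]=3  [2,5,6]=6  [3,5,6]=3  [4,5,6]=3
  size 4 → [0,1,4,6]=1  [1,2,4,6]=4  [1,4,5,6]=4  [2,3,5,6]=12  [2,4,5,6]=12  [3,4,5,6]=6
  size 5 → [0,1,2,4,6]=5  [0,1,4,5,6]=5  [1,2,4,5,6]=20  [1,3,4,5,6]=10  [2,3,4,5,6]=30
  first=0(b) contributes 60
  first=2(i) contributes 15
  first=3(u) contributes 30
|[w]| = 105

105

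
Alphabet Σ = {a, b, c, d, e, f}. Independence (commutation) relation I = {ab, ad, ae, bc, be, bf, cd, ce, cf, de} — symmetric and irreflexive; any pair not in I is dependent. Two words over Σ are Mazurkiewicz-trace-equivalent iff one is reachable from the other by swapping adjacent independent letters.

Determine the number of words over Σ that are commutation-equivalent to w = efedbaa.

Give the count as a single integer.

#0=e has no predecessor
#1=f depends on [0:e]
#2=e depends on [1:f]
#3=d depends on [1:f]
#4=b depends on [3:d]
#5=a depends on [1:f]
#6=a depends on [5:a]
sources: [0:e]
N(rest) = Σ N(rest − s) over sources s of rest; N(one piece) = 1:
  size 1 → [2]=1  [4]=1  [6]=1
  size 2 → [2,4]=2  [2,6]=2  [3,4]=1  [4,6]=2  [5,6]=1
  size 3 → [2,3,4]=3  [2,4,6]=6  [2,5,6]=3  [3,4,6]=3  [4,5,6]=3
  size 4 → [2,3,4,6]=12  [2,4,5,6]=12  [3,4,5,6]=6
  size 5 → [2,3,4,5,6]=30
  first=0(e) contributes 30

30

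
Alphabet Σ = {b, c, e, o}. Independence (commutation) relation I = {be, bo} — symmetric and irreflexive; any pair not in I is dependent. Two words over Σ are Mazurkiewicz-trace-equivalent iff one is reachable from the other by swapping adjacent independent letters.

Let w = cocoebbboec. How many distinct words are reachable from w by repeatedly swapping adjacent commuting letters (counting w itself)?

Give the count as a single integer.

35

0(c) covers ∅
1(o) covers 0:c
2(c) covers 1:o
3(o) covers 2:c
4(e) covers 3:o
5(b) covers 2:c
6(b) covers 5:b
7(b) covers 6:b
8(o) covers 4:e
9(e) covers 8:o
10(c) covers 7:b, 9:e
floor of heap: 0:c
completions by unplaced set U, small U first (add the entries for U minus each lowest piece of U):
  |U|=1: {10}:1
  |U|=2: {7,10}:1  {9,10}:1
  |U|=3: {6,7,10}:1  {7,9,10}:2  {8,9,10}:1
  |U|=4: {4,8,9,10}:1  {5,6,7,10}:1  {6,7,9,10}:3  {7,8,9,10}:3
  |U|=5: {3,4,8,9,10}:1  {4,7,8,9,10}:4  {5,6,7,9,10}:4  {6,7,8,9,10}:6
  |U|=6: {3,4,7,8,9,10}:5  {4,6,7,8,9,10}:10  {5,6,7,8,9,10}:10
  |U|=7: {3,4,6,7,8,9,10}:15  {4,5,6,7,8,9,10}:20
  |U|=8: {3,4,5,6,7,8,9,10}:35
  |U|=9: {2,3,4,5,6,7,8,9,10}:35
  start at 0(c): 35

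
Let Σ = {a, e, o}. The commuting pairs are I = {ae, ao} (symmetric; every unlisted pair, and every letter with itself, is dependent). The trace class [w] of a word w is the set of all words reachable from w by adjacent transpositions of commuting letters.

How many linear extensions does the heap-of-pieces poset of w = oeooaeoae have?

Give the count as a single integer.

36

drop 0:o onto floor
drop 1:e onto {0:o}
drop 2:o onto {1:e}
drop 3:o onto {2:o}
drop 4:a onto floor
drop 5:e onto {3:o}
drop 6:o onto {5:e}
drop 7:a onto {4:a}
drop 8:e onto {6:o}
ground layer = {0:o, 4:a}
drop-orders for the pieces not yet dropped (sum over which currently-grounded one goes next):
  1 to go: {7} 1  {8} 1
  2 to go: {4,7} 1  {6,8} 1  {7,8} 2
  3 to go: {4,7,8} 3  {5,6,8} 1  {6,7,8} 3
  4 to go: {3,5,6,8} 1  {4,6,7,8} 6  {5,6,7,8} 4
  5 to go: {2,3,5,6,8} 1  {3,5,6,7,8} 5  {4,5,6,7,8} 10
  6 to go: {1,2,3,5,6,8} 1  {2,3,5,6,7,8} 6  {3,4,5,6,7,8} 15
  7 to go: {0,1,2,3,5,6,8} 1  {1,2,3,5,6,7,8} 7  {2,3,4,5,6,7,8} 21
  if 0:o drops first: 28 orders
  if 4:a drops first: 8 orders
heap linearizations: 36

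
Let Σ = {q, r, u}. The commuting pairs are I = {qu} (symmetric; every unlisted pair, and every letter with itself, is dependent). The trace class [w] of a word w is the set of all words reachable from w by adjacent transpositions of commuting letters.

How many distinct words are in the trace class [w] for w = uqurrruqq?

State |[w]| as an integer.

#0=u has no predecessor
#1=q has no predecessor
#2=u depends on [0:u]
#3=r depends on [1:q, 2:u]
#4=r depends on [3:r]
#5=r depends on [4:r]
#6=u depends on [5:r]
#7=q depends on [5:r]
#8=q depends on [7:q]
sources: [0:u, 1:q]
N(rest) = Σ N(rest − s) over sources s of rest; N(one piece) = 1:
  size 1 → [6]=1  [8]=1
  size 2 → [6,8]=2  [7,8]=1
  size 3 → [6,7,8]=3
  size 4 → [5,6,7,8]=3
  size 5 → [4,5,6,7,8]=3
  size 6 → [3,4,5,6,7,8]=3
  size 7 → [1,3,4,5,6,7,8]=3  [2,3,4,5,6,7,8]=3
  first=0(u) contributes 6
  first=1(q) contributes 3
|[w]| = 9

9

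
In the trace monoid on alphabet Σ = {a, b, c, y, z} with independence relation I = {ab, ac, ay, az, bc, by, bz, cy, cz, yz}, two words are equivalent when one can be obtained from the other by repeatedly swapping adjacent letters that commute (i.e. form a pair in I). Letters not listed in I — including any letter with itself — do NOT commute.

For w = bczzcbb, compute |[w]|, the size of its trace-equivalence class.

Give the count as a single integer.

210

#0=b has no predecessor
#1=c has no predecessor
#2=z has no predecessor
#3=z depends on [2:z]
#4=c depends on [1:c]
#5=b depends on [0:b]
#6=b depends on [5:b]
sources: [0:b, 1:c, 2:z]
N(rest) = Σ N(rest − s) over sources s of rest; N(one piece) = 1:
  size 1 → [3]=1  [4]=1  [6]=1
  size 2 → [1,4]=1  [2,3]=1  [3,4]=2  [3,6]=2  [4,6]=2  [5,6]=1
  size 3 → [0,5,6]=1  [1,3,4]=3  [1,4,6]=3  [2,3,4]=3  [2,3,6]=3  [3,4,6]=6  [3,5,6]=3  [4,5,6]=3
  size 4 → [0,3,5,6]=4  [0,4,5,6]=4  [1,2,3,4]=6  [1,3,4,6]=12  [1,4,5,6]=6  [2,3,4,6]=12  [2,3,5,6]=6  [3,4,5,6]=12
  size 5 → [0,1,4,5,6]=10  [0,2,3,5,6]=10  [0,3,4,5,6]=20  [1,2,3,4,6]=30  [1,3,4,5,6]=30  [2,3,4,5,6]=30
  first=0(b) contributes 90
  first=1(c) contributes 60
  first=2(z) contributes 60
|[w]| = 210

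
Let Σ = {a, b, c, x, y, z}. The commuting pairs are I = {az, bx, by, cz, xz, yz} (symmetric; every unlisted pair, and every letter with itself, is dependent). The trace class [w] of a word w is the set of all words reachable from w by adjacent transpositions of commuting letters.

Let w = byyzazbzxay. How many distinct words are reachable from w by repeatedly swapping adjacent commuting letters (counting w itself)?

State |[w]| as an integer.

drop 0:b onto floor
drop 1:y onto floor
drop 2:y onto {1:y}
drop 3:z onto {0:b}
drop 4:a onto {0:b, 2:y}
drop 5:z onto {3:z}
drop 6:b onto {4:a, 5:z}
drop 7:z onto {6:b}
drop 8:x onto {4:a}
drop 9:a onto {6:b, 8:x}
drop 10:y onto {9:a}
ground layer = {0:b, 1:y}
drop-orders for the pieces not yet dropped (sum over which currently-grounded one goes next):
  1 to go: {7} 1  {10} 1
  2 to go: {7,10} 2  {9,10} 1
  3 to go: {7,9,10} 3  {8,9,10} 1
  4 to go: {6,7,9,10} 3  {7,8,9,10} 4
  5 to go: {5,6,7,9,10} 3  {6,7,8,9,10} 7
  6 to go: {3,5,6,7,9,10} 3  {4,6,7,8,9,10} 7  {5,6,7,8,9,10} 10
  7 to go: {2,4,6,7,8,9,10} 7  {3,5,6,7,8,9,10} 13  {4,5,6,7,8,9,10} 17
  8 to go: {1,2,4,6,7,8,9,10} 7  {2,4,5,6,7,8,9,10} 24  {3,4,5,6,7,8,9,10} 30
  9 to go: {0,3,4,5,6,7,8,9,10} 30  {1,2,4,5,6,7,8,9,10} 31  {2,3,4,5,6,7,8,9,10} 54
  if 0:b drops first: 85 orders
  if 1:y drops first: 84 orders
heap linearizations: 169

169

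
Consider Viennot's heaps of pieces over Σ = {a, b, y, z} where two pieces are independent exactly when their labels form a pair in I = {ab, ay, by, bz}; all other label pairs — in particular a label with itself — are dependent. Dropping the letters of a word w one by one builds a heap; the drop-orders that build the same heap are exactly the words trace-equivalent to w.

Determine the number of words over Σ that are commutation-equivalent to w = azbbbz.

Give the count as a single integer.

0(a) covers ∅
1(z) covers 0:a
2(b) covers ∅
3(b) covers 2:b
4(b) covers 3:b
5(z) covers 1:z
floor of heap: 0:a, 2:b
completions by unplaced set U, small U first (add the entries for U minus each lowest piece of U):
  |U|=1: {4}:1  {5}:1
  |U|=2: {1,5}:1  {3,4}:1  {4,5}:2
  |U|=3: {0,1,5}:1  {1,4,5}:3  {2,3,4}:1  {3,4,5}:3
  |U|=4: {0,1,4,5}:4  {1,3,4,5}:6  {2,3,4,5}:4
  start at 0(a): 10
  start at 2(b): 10
sum over floor = 20

20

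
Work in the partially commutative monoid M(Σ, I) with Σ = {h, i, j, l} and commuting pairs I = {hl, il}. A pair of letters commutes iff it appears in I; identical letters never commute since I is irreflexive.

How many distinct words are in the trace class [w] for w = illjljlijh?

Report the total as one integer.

6

0(i) covers ∅
1(l) covers ∅
2(l) covers 1:l
3(j) covers 0:i, 2:l
4(l) covers 3:j
5(j) covers 4:l
6(l) covers 5:j
7(i) covers 5:j
8(j) covers 6:l, 7:i
9(h) covers 8:j
floor of heap: 0:i, 1:l
completions by unplaced set U, small U first (add the entries for U minus each lowest piece of U):
  |U|=1: {9}:1
  |U|=2: {8,9}:1
  |U|=3: {6,8,9}:1  {7,8,9}:1
  |U|=4: {6,7,8,9}:2
  |U|=5: {5,6,7,8,9}:2
  |U|=6: {4,5,6,7,8,9}:2
  |U|=7: {3,4,5,6,7,8,9}:2
  |U|=8: {0,3,4,5,6,7,8,9}:2  {2,3,4,5,6,7,8,9}:2
  start at 0(i): 2
  start at 1(l): 4
sum over floor = 6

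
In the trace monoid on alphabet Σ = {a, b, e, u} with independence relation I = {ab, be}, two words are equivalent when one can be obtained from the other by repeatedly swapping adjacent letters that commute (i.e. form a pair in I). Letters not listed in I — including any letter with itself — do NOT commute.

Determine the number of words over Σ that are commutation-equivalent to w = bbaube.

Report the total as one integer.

6

0(b) covers ∅
1(b) covers 0:b
2(a) covers ∅
3(u) covers 1:b, 2:a
4(b) covers 3:u
5(e) covers 3:u
floor of heap: 0:b, 2:a
completions by unplaced set U, small U first (add the entries for U minus each lowest piece of U):
  |U|=1: {4}:1  {5}:1
  |U|=2: {4,5}:2
  |U|=3: {3,4,5}:2
  |U|=4: {1,3,4,5}:2  {2,3,4,5}:2
  start at 0(b): 4
  start at 2(a): 2
sum over floor = 6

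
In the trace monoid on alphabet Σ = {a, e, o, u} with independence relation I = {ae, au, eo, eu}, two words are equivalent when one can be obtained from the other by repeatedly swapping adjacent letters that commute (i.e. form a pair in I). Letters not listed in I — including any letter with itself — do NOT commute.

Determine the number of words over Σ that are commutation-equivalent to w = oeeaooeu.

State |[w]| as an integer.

56

piece 0:o — minimal
piece 1:e — minimal
piece 2:e rests on {1:e}
piece 3:a rests on {0:o}
piece 4:o rests on {3:a}
piece 5:o rests on {4:o}
piece 6:e rests on {2:e}
piece 7:u rests on {5:o}
minimal pieces: {0:o, 1:e}
ways to finish when only these pieces remain (= sum over removing one remaining piece with nothing left below it):
  1 left: {6}→1  {7}→1
  2 left: {2,6}→1  {5,7}→1  {6,7}→2
  3 left: {1,2,6}→1  {2,6,7}→3  {4,5,7}→1  {5,6,7}→3
  4 left: {1,2,6,7}→4  {2,5,6,7}→6  {3,4,5,7}→1  {4,5,6,7}→4
  5 left: {0,3,4,5,7}→1  {1,2,5,6,7}→10  {2,4,5,6,7}→10  {3,4,5,6,7}→5
  6 left: {0,3,4,5,6,7}→6  {1,2,4,5,6,7}→20  {2,3,4,5,6,7}→15
  placing 0:o first → 35 extensions
  placing 1:e first → 21 extensions
total linear extensions = 56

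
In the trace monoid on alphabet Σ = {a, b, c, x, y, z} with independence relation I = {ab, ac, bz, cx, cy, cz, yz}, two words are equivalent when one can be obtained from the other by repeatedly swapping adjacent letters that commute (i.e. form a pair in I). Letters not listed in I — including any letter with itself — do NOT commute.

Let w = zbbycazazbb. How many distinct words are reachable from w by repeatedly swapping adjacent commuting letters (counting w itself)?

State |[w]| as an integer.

piece 0:z — minimal
piece 1:b — minimal
piece 2:b rests on {1:b}
piece 3:y rests on {2:b}
piece 4:c rests on {2:b}
piece 5:a rests on {0:z, 3:y}
piece 6:z rests on {5:a}
piece 7:a rests on {6:z}
piece 8:z rests on {7:a}
piece 9:b rests on {3:y, 4:c}
piece 10:b rests on {9:b}
minimal pieces: {0:z, 1:b}
ways to finish when only these pieces remain (= sum over removing one remaining piece with nothing left below it):
  1 left: {8}→1  {10}→1
  2 left: {7,8}→1  {8,10}→2  {9,10}→1
  3 left: {4,9,10}→1  {6,7,8}→1  {7,8,10}→3  {8,9,10}→3
  4 left: {4,8,9,10}→4  {5,6,7,8}→1  {6,7,8,10}→4  {7,8,9,10}→6
  5 left: {0,5,6,7,8}→1  {4,7,8,9,10}→10  {5,6,7,8,10}→5  {6,7,8,9,10}→10
  6 left: {0,5,6,7,8,10}→6  {4,6,7,8,9,10}→20  {5,6,7,8,9,10}→15
  7 left: {0,5,6,7,8,9,10}→21  {3,5,6,7,8,9,10}→15  {4,5,6,7,8,9,10}→35
  8 left: {0,3,5,6,7,8,9,10}→36  {0,4,5,6,7,8,9,10}→56  {3,4,5,6,7,8,9,10}→50
  9 left: {0,3,4,5,6,7,8,9,10}→142  {2,3,4,5,6,7,8,9,10}→50
  placing 0:z first → 50 extensions
  placing 1:b first → 192 extensions
total linear extensions = 242

242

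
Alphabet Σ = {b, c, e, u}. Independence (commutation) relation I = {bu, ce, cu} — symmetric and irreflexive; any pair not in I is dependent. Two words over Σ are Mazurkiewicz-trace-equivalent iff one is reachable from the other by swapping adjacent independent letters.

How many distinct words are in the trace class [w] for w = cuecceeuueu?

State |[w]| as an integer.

165

#0=c has no predecessor
#1=u has no predecessor
#2=e depends on [1:u]
#3=c depends on [0:c]
#4=c depends on [3:c]
#5=e depends on [2:e]
#6=e depends on [5:e]
#7=u depends on [6:e]
#8=u depends on [7:u]
#9=e depends on [8:u]
#10=u depends on [9:e]
sources: [0:c, 1:u]
N(rest) = Σ N(rest − s) over sources s of rest; N(one piece) = 1:
  size 1 → [4]=1  [10]=1
  size 2 → [3,4]=1  [4,10]=2  [9,10]=1
  size 3 → [0,3,4]=1  [3,4,10]=3  [4,9,10]=3  [8,9,10]=1
  size 4 → [0,3,4,10]=4  [3,4,9,10]=6  [4,8,9,10]=4  [7,8,9,10]=1
  size 5 → [0,3,4,9,10]=10  [3,4,8,9,10]=10  [4,7,8,9,10]=5  [6,7,8,9,10]=1
  size 6 → [0,3,4,8,9,10]=20  [3,4,7,8,9,10]=15  [4,6,7,8,9,10]=6  [5,6,7,8,9,10]=1
  size 7 → [0,3,4,7,8,9,10]=35  [2,5,6,7,8,9,10]=1  [3,4,6,7,8,9,10]=21  [4,5,6,7,8,9,10]=7
  size 8 → [0,3,4,6,7,8,9,10]=56  [1,2,5,6,7,8,9,10]=1  [2,4,5,6,7,8,9,10]=8  [3,4,5,6,7,8,9,10]=28
  size 9 → [0,3,4,5,6,7,8,9,10]=84  [1,2,4,5,6,7,8,9,10]=9  [2,3,4,5,6,7,8,9,10]=36
  first=0(c) contributes 45
  first=1(u) contributes 120
|[w]| = 165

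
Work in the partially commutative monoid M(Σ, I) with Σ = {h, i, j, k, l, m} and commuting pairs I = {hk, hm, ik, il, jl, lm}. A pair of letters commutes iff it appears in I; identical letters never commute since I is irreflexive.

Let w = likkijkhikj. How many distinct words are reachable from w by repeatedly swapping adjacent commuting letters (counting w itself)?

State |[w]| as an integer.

#0=l has no predecessor
#1=i has no predecessor
#2=k depends on [0:l]
#3=k depends on [2:k]
#4=i depends on [1:i]
#5=j depends on [3:k, 4:i]
#6=k depends on [5:j]
#7=h depends on [5:j]
#8=i depends on [7:h]
#9=k depends on [6:k]
#10=j depends on [8:i, 9:k]
sources: [0:l, 1:i]
N(rest) = Σ N(rest − s) over sources s of rest; N(one piece) = 1:
  size 1 → [10]=1
  size 2 → [8,10]=1  [9,10]=1
  size 3 → [6,9,10]=1  [7,8,10]=1  [8,9,10]=2
  size 4 → [6,8,9,10]=3  [7,8,9,10]=3
  size 5 → [6,7,8,9,10]=6
  size 6 → [5,6,7,8,9,10]=6
  size 7 → [3,5,6,7,8,9,10]=6  [4,5,6,7,8,9,10]=6
  size 8 → [1,4,5,6,7,8,9,10]=6  [2,3,5,6,7,8,9,10]=6  [3,4,5,6,7,8,9,10]=12
  size 9 → [0,2,3,5,6,7,8,9,10]=6  [1,3,4,5,6,7,8,9,10]=18  [2,3,4,5,6,7,8,9,10]=18
  first=0(l) contributes 36
  first=1(i) contributes 24
|[w]| = 60

60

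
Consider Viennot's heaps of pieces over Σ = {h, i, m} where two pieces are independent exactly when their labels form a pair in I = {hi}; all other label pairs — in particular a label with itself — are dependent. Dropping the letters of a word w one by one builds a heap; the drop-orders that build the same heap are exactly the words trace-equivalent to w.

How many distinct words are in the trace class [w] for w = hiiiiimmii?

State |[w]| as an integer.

#0=h has no predecessor
#1=i has no predecessor
#2=i depends on [1:i]
#3=i depends on [2:i]
#4=i depends on [3:i]
#5=i depends on [4:i]
#6=m depends on [0:h, 5:i]
#7=m depends on [6:m]
#8=i depends on [7:m]
#9=i depends on [8:i]
sources: [0:h, 1:i]
N(rest) = Σ N(rest − s) over sources s of rest; N(one piece) = 1:
  size 1 → [9]=1
  size 2 → [8,9]=1
  size 3 → [7,8,9]=1
  size 4 → [6,7,8,9]=1
  size 5 → [0,6,7,8,9]=1  [5,6,7,8,9]=1
  size 6 → [0,5,6,7,8,9]=2  [4,5,6,7,8,9]=1
  size 7 → [0,4,5,6,7,8,9]=3  [3,4,5,6,7,8,9]=1
  size 8 → [0,3,4,5,6,7,8,9]=4  [2,3,4,5,6,7,8,9]=1
  first=0(h) contributes 1
  first=1(i) contributes 5
|[w]| = 6

6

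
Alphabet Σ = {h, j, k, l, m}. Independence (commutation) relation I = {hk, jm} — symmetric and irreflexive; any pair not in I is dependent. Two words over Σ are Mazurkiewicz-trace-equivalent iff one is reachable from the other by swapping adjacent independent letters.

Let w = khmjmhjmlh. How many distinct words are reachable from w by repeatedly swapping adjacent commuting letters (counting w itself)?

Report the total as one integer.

12

#0=k has no predecessor
#1=h has no predecessor
#2=m depends on [0:k, 1:h]
#3=j depends on [0:k, 1:h]
#4=m depends on [2:m]
#5=h depends on [3:j, 4:m]
#6=j depends on [5:h]
#7=m depends on [5:h]
#8=l depends on [6:j, 7:m]
#9=h depends on [8:l]
sources: [0:k, 1:h]
N(rest) = Σ N(rest − s) over sources s of rest; N(one piece) = 1:
  size 1 → [9]=1
  size 2 → [8,9]=1
  size 3 → [6,8,9]=1  [7,8,9]=1
  size 4 → [6,7,8,9]=2
  size 5 → [5,6,7,8,9]=2
  size 6 → [3,5,6,7,8,9]=2  [4,5,6,7,8,9]=2
  size 7 → [2,4,5,6,7,8,9]=2  [3,4,5,6,7,8,9]=4
  size 8 → [2,3,4,5,6,7,8,9]=6
  first=0(k) contributes 6
  first=1(h) contributes 6
|[w]| = 12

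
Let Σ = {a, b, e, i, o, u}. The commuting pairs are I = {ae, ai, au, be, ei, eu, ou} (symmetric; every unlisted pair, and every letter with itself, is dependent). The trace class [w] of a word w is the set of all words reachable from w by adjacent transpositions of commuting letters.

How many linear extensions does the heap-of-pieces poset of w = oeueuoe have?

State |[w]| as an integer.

21

#0=o has no predecessor
#1=e depends on [0:o]
#2=u has no predecessor
#3=e depends on [1:e]
#4=u depends on [2:u]
#5=o depends on [3:e]
#6=e depends on [5:o]
sources: [0:o, 2:u]
N(rest) = Σ N(rest − s) over sources s of rest; N(one piece) = 1:
  size 1 → [4]=1  [6]=1
  size 2 → [2,4]=1  [4,6]=2  [5,6]=1
  size 3 → [2,4,6]=3  [3,5,6]=1  [4,5,6]=3
  size 4 → [1,3,5,6]=1  [2,4,5,6]=6  [3,4,5,6]=4
  size 5 → [0,1,3,5,6]=1  [1,3,4,5,6]=5  [2,3,4,5,6]=10
  first=0(o) contributes 15
  first=2(u) contributes 6
|[w]| = 21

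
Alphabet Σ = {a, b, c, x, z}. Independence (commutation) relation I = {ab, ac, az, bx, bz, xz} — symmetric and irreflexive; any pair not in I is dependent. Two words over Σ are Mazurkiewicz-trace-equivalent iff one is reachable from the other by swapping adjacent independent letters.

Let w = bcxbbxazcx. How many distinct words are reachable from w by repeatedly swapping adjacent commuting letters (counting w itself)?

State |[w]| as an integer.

0(b) covers ∅
1(c) covers 0:b
2(x) covers 1:c
3(b) covers 1:c
4(b) covers 3:b
5(x) covers 2:x
6(a) covers 5:x
7(z) covers 1:c
8(c) covers 4:b, 5:x, 7:z
9(x) covers 6:a, 8:c
floor of heap: 0:b
completions by unplaced set U, small U first (add the entries for U minus each lowest piece of U):
  |U|=1: {9}:1
  |U|=2: {6,9}:1  {8,9}:1
  |U|=3: {4,8,9}:1  {6,8,9}:2  {7,8,9}:1
  |U|=4: {3,4,8,9}:1  {4,6,8,9}:3  {4,7,8,9}:2  {5,6,8,9}:2  {6,7,8,9}:3
  |U|=5: {2,5,6,8,9}:2  {3,4,6,8,9}:4  {3,4,7,8,9}:3  {4,5,6,8,9}:5  {4,6,7,8,9}:8  {5,6,7,8,9}:5
  |U|=6: {2,4,5,6,8,9}:7  {2,5,6,7,8,9}:7  {3,4,5,6,8,9}:9  {3,4,6,7,8,9}:15  {4,5,6,7,8,9}:18
  |U|=7: {2,3,4,5,6,8,9}:16  {2,4,5,6,7,8,9}:32  {3,4,5,6,7,8,9}:42
  |U|=8: {2,3,4,5,6,7,8,9}:90
  start at 0(b): 90

90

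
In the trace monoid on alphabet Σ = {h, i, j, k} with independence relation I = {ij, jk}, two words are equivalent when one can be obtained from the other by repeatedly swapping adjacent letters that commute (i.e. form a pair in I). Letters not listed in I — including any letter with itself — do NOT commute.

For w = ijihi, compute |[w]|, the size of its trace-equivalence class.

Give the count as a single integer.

3

piece 0:i — minimal
piece 1:j — minimal
piece 2:i rests on {0:i}
piece 3:h rests on {1:j, 2:i}
piece 4:i rests on {3:h}
minimal pieces: {0:i, 1:j}
ways to finish when only these pieces remain (= sum over removing one remaining piece with nothing left below it):
  1 left: {4}→1
  2 left: {3,4}→1
  3 left: {1,3,4}→1  {2,3,4}→1
  placing 0:i first → 2 extensions
  placing 1:j first → 1 extensions
total linear extensions = 3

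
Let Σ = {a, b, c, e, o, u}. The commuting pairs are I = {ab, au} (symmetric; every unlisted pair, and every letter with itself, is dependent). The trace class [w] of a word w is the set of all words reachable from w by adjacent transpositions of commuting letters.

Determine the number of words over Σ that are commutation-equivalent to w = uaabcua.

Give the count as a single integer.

12

drop 0:u onto floor
drop 1:a onto floor
drop 2:a onto {1:a}
drop 3:b onto {0:u}
drop 4:c onto {2:a, 3:b}
drop 5:u onto {4:c}
drop 6:a onto {4:c}
ground layer = {0:u, 1:a}
drop-orders for the pieces not yet dropped (sum over which currently-grounded one goes next):
  1 to go: {5} 1  {6} 1
  2 to go: {5,6} 2
  3 to go: {4,5,6} 2
  4 to go: {2,4,5,6} 2  {3,4,5,6} 2
  5 to go: {0,3,4,5,6} 2  {1,2,4,5,6} 2  {2,3,4,5,6} 4
  if 0:u drops first: 6 orders
  if 1:a drops first: 6 orders
heap linearizations: 12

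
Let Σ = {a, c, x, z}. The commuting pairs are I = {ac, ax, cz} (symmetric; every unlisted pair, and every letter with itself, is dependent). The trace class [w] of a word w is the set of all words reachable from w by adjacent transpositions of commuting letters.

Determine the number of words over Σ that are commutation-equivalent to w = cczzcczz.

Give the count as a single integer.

70

piece 0:c — minimal
piece 1:c rests on {0:c}
piece 2:z — minimal
piece 3:z rests on {2:z}
piece 4:c rests on {1:c}
piece 5:c rests on {4:c}
piece 6:z rests on {3:z}
piece 7:z rests on {6:z}
minimal pieces: {0:c, 2:z}
ways to finish when only these pieces remain (= sum over removing one remaining piece with nothing left below it):
  1 left: {5}→1  {7}→1
  2 left: {4,5}→1  {5,7}→2  {6,7}→1
  3 left: {1,4,5}→1  {3,6,7}→1  {4,5,7}→3  {5,6,7}→3
  4 left: {0,1,4,5}→1  {1,4,5,7}→4  {2,3,6,7}→1  {3,5,6,7}→4  {4,5,6,7}→6
  5 left: {0,1,4,5,7}→5  {1,4,5,6,7}→10  {2,3,5,6,7}→5  {3,4,5,6,7}→10
  6 left: {0,1,4,5,6,7}→15  {1,3,4,5,6,7}→20  {2,3,4,5,6,7}→15
  placing 0:c first → 35 extensions
  placing 2:z first → 35 extensions
total linear extensions = 70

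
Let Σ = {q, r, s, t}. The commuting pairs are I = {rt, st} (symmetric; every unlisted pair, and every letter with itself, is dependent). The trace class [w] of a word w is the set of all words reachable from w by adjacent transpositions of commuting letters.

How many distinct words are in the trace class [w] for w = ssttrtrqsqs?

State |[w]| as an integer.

35

piece 0:s — minimal
piece 1:s rests on {0:s}
piece 2:t — minimal
piece 3:t rests on {2:t}
piece 4:r rests on {1:s}
piece 5:t rests on {3:t}
piece 6:r rests on {4:r}
piece 7:q rests on {5:t, 6:r}
piece 8:s rests on {7:q}
piece 9:q rests on {8:s}
piece 10:s rests on {9:q}
minimal pieces: {0:s, 2:t}
ways to finish when only these pieces remain (= sum over removing one remaining piece with nothing left below it):
  1 left: {10}→1
  2 left: {9,10}→1
  3 left: {8,9,10}→1
  4 left: {7,8,9,10}→1
  5 left: {5,7,8,9,10}→1  {6,7,8,9,10}→1
  6 left: {3,5,7,8,9,10}→1  {4,6,7,8,9,10}→1  {5,6,7,8,9,10}→2
  7 left: {1,4,6,7,8,9,10}→1  {2,3,5,7,8,9,10}→1  {3,5,6,7,8,9,10}→3  {4,5,6,7,8,9,10}→3
  8 left: {0,1,4,6,7,8,9,10}→1  {1,4,5,6,7,8,9,10}→4  {2,3,5,6,7,8,9,10}→4  {3,4,5,6,7,8,9,10}→6
  9 left: {0,1,4,5,6,7,8,9,10}→5  {1,3,4,5,6,7,8,9,10}→10  {2,3,4,5,6,7,8,9,10}→10
  placing 0:s first → 20 extensions
  placing 2:t first → 15 extensions
total linear extensions = 35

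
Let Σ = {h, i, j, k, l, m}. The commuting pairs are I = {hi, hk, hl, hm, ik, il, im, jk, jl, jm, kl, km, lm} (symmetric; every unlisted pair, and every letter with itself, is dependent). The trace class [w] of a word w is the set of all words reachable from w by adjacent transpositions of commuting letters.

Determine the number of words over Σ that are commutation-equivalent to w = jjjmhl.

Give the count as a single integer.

30

piece 0:j — minimal
piece 1:j rests on {0:j}
piece 2:j rests on {1:j}
piece 3:m — minimal
piece 4:h rests on {2:j}
piece 5:l — minimal
minimal pieces: {0:j, 3:m, 5:l}
ways to finish when only these pieces remain (= sum over removing one remaining piece with nothing left below it):
  1 left: {3}→1  {4}→1  {5}→1
  2 left: {2,4}→1  {3,4}→2  {3,5}→2  {4,5}→2
  3 left: {1,2,4}→1  {2,3,4}→3  {2,4,5}→3  {3,4,5}→6
  4 left: {0,1,2,4}→1  {1,2,3,4}→4  {1,2,4,5}→4  {2,3,4,5}→12
  placing 0:j first → 20 extensions
  placing 3:m first → 5 extensions
  placing 5:l first → 5 extensions
total linear extensions = 30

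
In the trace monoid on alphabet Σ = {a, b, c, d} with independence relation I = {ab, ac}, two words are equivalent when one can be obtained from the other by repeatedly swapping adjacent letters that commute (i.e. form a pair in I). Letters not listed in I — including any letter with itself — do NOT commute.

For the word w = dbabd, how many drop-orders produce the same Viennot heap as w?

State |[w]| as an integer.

piece 0:d — minimal
piece 1:b rests on {0:d}
piece 2:a rests on {0:d}
piece 3:b rests on {1:b}
piece 4:d rests on {2:a, 3:b}
minimal pieces: {0:d}
ways to finish when only these pieces remain (= sum over removing one remaining piece with nothing left below it):
  1 left: {4}→1
  2 left: {2,4}→1  {3,4}→1
  3 left: {1,3,4}→1  {2,3,4}→2
  placing 0:d first → 3 extensions

3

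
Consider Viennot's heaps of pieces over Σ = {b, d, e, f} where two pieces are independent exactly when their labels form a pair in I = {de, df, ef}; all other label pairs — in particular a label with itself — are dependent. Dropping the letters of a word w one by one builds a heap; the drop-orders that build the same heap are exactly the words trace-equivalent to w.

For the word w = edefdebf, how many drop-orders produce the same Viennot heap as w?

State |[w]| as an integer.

60

piece 0:e — minimal
piece 1:d — minimal
piece 2:e rests on {0:e}
piece 3:f — minimal
piece 4:d rests on {1:d}
piece 5:e rests on {2:e}
piece 6:b rests on {3:f, 4:d, 5:e}
piece 7:f rests on {6:b}
minimal pieces: {0:e, 1:d, 3:f}
ways to finish when only these pieces remain (= sum over removing one remaining piece with nothing left below it):
  1 left: {7}→1
  2 left: {6,7}→1
  3 left: {3,6,7}→1  {4,6,7}→1  {5,6,7}→1
  4 left: {1,4,6,7}→1  {2,5,6,7}→1  {3,4,6,7}→2  {3,5,6,7}→2  {4,5,6,7}→2
  5 left: {0,2,5,6,7}→1  {1,3,4,6,7}→3  {1,4,5,6,7}→3  {2,3,5,6,7}→3  {2,4,5,6,7}→3  {3,4,5,6,7}→6
  6 left: {0,2,3,5,6,7}→4  {0,2,4,5,6,7}→4  {1,2,4,5,6,7}→6  {1,3,4,5,6,7}→12  {2,3,4,5,6,7}→12
  placing 0:e first → 30 extensions
  placing 1:d first → 20 extensions
  placing 3:f first → 10 extensions
total linear extensions = 60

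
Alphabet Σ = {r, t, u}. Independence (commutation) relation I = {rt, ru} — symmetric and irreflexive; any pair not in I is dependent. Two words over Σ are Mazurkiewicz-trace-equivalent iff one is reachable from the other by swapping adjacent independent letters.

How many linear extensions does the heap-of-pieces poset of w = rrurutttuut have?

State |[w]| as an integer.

0(r) covers ∅
1(r) covers 0:r
2(u) covers ∅
3(r) covers 1:r
4(u) covers 2:u
5(t) covers 4:u
6(t) covers 5:t
7(t) covers 6:t
8(u) covers 7:t
9(u) covers 8:u
10(t) covers 9:u
floor of heap: 0:r, 2:u
completions by unplaced set U, small U first (add the entries for U minus each lowest piece of U):
  |U|=1: {3}:1  {10}:1
  |U|=2: {1,3}:1  {3,10}:2  {9,10}:1
  |U|=3: {0,1,3}:1  {1,3,10}:3  {3,9,10}:3  {8,9,10}:1
  |U|=4: {0,1,3,10}:4  {1,3,9,10}:6  {3,8,9,10}:4  {7,8,9,10}:1
  |U|=5: {0,1,3,9,10}:10  {1,3,8,9,10}:10  {3,7,8,9,10}:5  {6,7,8,9,10}:1
  |U|=6: {0,1,3,8,9,10}:20  {1,3,7,8,9,10}:15  {3,6,7,8,9,10}:6  {5,6,7,8,9,10}:1
  |U|=7: {0,1,3,7,8,9,10}:35  {1,3,6,7,8,9,10}:21  {3,5,6,7,8,9,10}:7  {4,5,6,7,8,9,10}:1
  |U|=8: {0,1,3,6,7,8,9,10}:56  {1,3,5,6,7,8,9,10}:28  {2,4,5,6,7,8,9,10}:1  {3,4,5,6,7,8,9,10}:8
  |U|=9: {0,1,3,5,6,7,8,9,10}:84  {1,3,4,5,6,7,8,9,10}:36  {2,3,4,5,6,7,8,9,10}:9
  start at 0(r): 45
  start at 2(u): 120
sum over floor = 165

165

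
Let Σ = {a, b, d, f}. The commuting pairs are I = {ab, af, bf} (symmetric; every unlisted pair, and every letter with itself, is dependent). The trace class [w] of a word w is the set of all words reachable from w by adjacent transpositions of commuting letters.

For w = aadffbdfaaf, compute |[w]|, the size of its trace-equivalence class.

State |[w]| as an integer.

drop 0:a onto floor
drop 1:a onto {0:a}
drop 2:d onto {1:a}
drop 3:f onto {2:d}
drop 4:f onto {3:f}
drop 5:b onto {2:d}
drop 6:d onto {4:f, 5:b}
drop 7:f onto {6:d}
drop 8:a onto {6:d}
drop 9:a onto {8:a}
drop 10:f onto {7:f}
ground layer = {0:a}
drop-orders for the pieces not yet dropped (sum over which currently-grounded one goes next):
  1 to go: {9} 1  {10} 1
  2 to go: {7,10} 1  {8,9} 1  {9,10} 2
  3 to go: {7,9,10} 3  {8,9,10} 3
  4 to go: {7,8,9,10} 6
  5 to go: {6,7,8,9,10} 6
  6 to go: {4,6,7,8,9,10} 6  {5,6,7,8,9,10} 6
  7 to go: {3,4,6,7,8,9,10} 6  {4,5,6,7,8,9,10} 12
  8 to go: {3,4,5,6,7,8,9,10} 18
  9 to go: {2,3,4,5,6,7,8,9,10} 18
  if 0:a drops first: 18 orders

18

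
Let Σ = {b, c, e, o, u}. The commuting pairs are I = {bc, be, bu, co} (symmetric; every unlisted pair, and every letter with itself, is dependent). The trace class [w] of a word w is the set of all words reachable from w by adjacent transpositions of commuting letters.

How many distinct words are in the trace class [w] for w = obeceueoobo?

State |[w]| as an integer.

6

0(o) covers ∅
1(b) covers 0:o
2(e) covers 0:o
3(c) covers 2:e
4(e) covers 3:c
5(u) covers 4:e
6(e) covers 5:u
7(o) covers 1:b, 6:e
8(o) covers 7:o
9(b) covers 8:o
10(o) covers 9:b
floor of heap: 0:o
completions by unplaced set U, small U first (add the entries for U minus each lowest piece of U):
  |U|=1: {10}:1
  |U|=2: {9,10}:1
  |U|=3: {8,9,10}:1
  |U|=4: {7,8,9,10}:1
  |U|=5: {1,7,8,9,10}:1  {6,7,8,9,10}:1
  |U|=6: {1,6,7,8,9,10}:2  {5,6,7,8,9,10}:1
  |U|=7: {1,5,6,7,8,9,10}:3  {4,5,6,7,8,9,10}:1
  |U|=8: {1,4,5,6,7,8,9,10}:4  {3,4,5,6,7,8,9,10}:1
  |U|=9: {1,3,4,5,6,7,8,9,10}:5  {2,3,4,5,6,7,8,9,10}:1
  start at 0(o): 6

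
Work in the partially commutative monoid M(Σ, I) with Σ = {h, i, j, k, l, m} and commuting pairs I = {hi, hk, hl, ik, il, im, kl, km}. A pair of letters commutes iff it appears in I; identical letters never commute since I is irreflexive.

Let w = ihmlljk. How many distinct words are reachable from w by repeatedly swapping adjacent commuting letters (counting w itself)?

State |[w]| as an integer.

5

piece 0:i — minimal
piece 1:h — minimal
piece 2:m rests on {1:h}
piece 3:l rests on {2:m}
piece 4:l rests on {3:l}
piece 5:j rests on {0:i, 4:l}
piece 6:k rests on {5:j}
minimal pieces: {0:i, 1:h}
ways to finish when only these pieces remain (= sum over removing one remaining piece with nothing left below it):
  1 left: {6}→1
  2 left: {5,6}→1
  3 left: {0,5,6}→1  {4,5,6}→1
  4 left: {0,4,5,6}→2  {3,4,5,6}→1
  5 left: {0,3,4,5,6}→3  {2,3,4,5,6}→1
  placing 0:i first → 1 extensions
  placing 1:h first → 4 extensions
total linear extensions = 5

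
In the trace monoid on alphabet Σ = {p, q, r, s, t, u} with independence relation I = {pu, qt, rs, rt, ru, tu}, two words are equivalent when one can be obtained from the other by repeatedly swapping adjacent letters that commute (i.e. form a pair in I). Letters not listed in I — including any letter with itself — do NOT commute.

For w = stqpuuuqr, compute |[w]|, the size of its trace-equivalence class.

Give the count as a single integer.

14

0(s) covers ∅
1(t) covers 0:s
2(q) covers 0:s
3(p) covers 1:t, 2:q
4(u) covers 2:q
5(u) covers 4:u
6(u) covers 5:u
7(q) covers 3:p, 6:u
8(r) covers 7:q
floor of heap: 0:s
completions by unplaced set U, small U first (add the entries for U minus each lowest piece of U):
  |U|=1: {8}:1
  |U|=2: {7,8}:1
  |U|=3: {3,7,8}:1  {6,7,8}:1
  |U|=4: {1,3,7,8}:1  {3,6,7,8}:2  {5,6,7,8}:1
  |U|=5: {1,3,6,7,8}:3  {3,5,6,7,8}:3  {4,5,6,7,8}:1
  |U|=6: {1,3,5,6,7,8}:6  {3,4,5,6,7,8}:4
  |U|=7: {1,3,4,5,6,7,8}:10  {2,3,4,5,6,7,8}:4
  start at 0(s): 14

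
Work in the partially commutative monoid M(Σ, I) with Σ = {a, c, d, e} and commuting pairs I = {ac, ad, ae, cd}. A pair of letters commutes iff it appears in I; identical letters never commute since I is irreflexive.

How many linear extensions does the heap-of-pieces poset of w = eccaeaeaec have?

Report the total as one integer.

120

#0=e has no predecessor
#1=c depends on [0:e]
#2=c depends on [1:c]
#3=a has no predecessor
#4=e depends on [2:c]
#5=a depends on [3:a]
#6=e depends on [4:e]
#7=a depends on [5:a]
#8=e depends on [6:e]
#9=c depends on [8:e]
sources: [0:e, 3:a]
N(rest) = Σ N(rest − s) over sources s of rest; N(one piece) = 1:
  size 1 → [7]=1  [9]=1
  size 2 → [5,7]=1  [7,9]=2  [8,9]=1
  size 3 → [3,5,7]=1  [5,7,9]=3  [6,8,9]=1  [7,8,9]=3
  size 4 → [3,5,7,9]=4  [4,6,8,9]=1  [5,7,8,9]=6  [6,7,8,9]=4
  size 5 → [2,4,6,8,9]=1  [3,5,7,8,9]=10  [4,6,7,8,9]=5  [5,6,7,8,9]=10
  size 6 → [1,2,4,6,8,9]=1  [2,4,6,7,8,9]=6  [3,5,6,7,8,9]=20  [4,5,6,7,8,9]=15
  size 7 → [0,1,2,4,6,8,9]=1  [1,2,4,6,7,8,9]=7  [2,4,5,6,7,8,9]=21  [3,4,5,6,7,8,9]=35
  size 8 → [0,1,2,4,6,7,8,9]=8  [1,2,4,5,6,7,8,9]=28  [2,3,4,5,6,7,8,9]=56
  first=0(e) contributes 84
  first=3(a) contributes 36
|[w]| = 120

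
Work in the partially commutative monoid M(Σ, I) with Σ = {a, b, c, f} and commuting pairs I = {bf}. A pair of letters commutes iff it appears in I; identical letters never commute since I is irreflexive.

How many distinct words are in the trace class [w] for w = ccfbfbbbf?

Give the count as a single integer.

#0=c has no predecessor
#1=c depends on [0:c]
#2=f depends on [1:c]
#3=b depends on [1:c]
#4=f depends on [2:f]
#5=b depends on [3:b]
#6=b depends on [5:b]
#7=b depends on [6:b]
#8=f depends on [4:f]
sources: [0:c]
N(rest) = Σ N(rest − s) over sources s of rest; N(one piece) = 1:
  size 1 → [7]=1  [8]=1
  size 2 → [4,8]=1  [6,7]=1  [7,8]=2
  size 3 → [2,4,8]=1  [4,7,8]=3  [5,6,7]=1  [6,7,8]=3
  size 4 → [2,4,7,8]=4  [3,5,6,7]=1  [4,6,7,8]=6  [5,6,7,8]=4
  size 5 → [2,4,6,7,8]=10  [3,5,6,7,8]=5  [4,5,6,7,8]=10
  size 6 → [2,4,5,6,7,8]=20  [3,4,5,6,7,8]=15
  size 7 → [2,3,4,5,6,7,8]=35
  first=0(c) contributes 35

35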